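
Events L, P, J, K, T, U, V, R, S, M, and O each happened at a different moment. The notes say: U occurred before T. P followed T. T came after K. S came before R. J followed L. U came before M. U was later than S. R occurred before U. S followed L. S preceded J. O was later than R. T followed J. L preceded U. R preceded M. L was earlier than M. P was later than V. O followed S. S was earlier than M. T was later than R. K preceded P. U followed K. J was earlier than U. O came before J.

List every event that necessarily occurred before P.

Directly stated before P: K, T, and V.
J reaches P via J → T → P.
L reaches P via L → J → T → P.
O reaches P via O → J → T → P.
Likewise R, S, and U each reach P by chaining the stated constraints.
No chain forces M ahead of P.

J, K, L, O, R, S, T, U, V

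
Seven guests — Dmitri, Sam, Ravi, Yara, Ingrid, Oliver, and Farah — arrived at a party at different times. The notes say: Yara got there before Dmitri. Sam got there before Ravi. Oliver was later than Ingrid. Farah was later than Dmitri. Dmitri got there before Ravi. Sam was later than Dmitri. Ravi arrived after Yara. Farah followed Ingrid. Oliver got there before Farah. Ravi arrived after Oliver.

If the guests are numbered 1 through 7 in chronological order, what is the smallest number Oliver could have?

Ingrid must come before Oliver — 1 forced predecessor.
Nothing else is forced ahead of Oliver, so their earliest slot is position 1 + 1 = 2.

2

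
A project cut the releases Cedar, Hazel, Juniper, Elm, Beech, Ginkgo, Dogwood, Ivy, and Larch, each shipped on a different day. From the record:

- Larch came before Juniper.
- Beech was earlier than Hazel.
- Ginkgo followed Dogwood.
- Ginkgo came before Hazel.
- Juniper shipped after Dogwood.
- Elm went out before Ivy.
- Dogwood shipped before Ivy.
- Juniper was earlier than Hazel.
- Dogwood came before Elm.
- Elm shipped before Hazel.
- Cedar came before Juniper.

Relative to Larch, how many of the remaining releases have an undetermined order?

Forced after Larch: Hazel and Juniper.
That leaves Beech, Cedar, Dogwood, Elm, Ginkgo, and Ivy with no forced order relative to Larch — 6.

6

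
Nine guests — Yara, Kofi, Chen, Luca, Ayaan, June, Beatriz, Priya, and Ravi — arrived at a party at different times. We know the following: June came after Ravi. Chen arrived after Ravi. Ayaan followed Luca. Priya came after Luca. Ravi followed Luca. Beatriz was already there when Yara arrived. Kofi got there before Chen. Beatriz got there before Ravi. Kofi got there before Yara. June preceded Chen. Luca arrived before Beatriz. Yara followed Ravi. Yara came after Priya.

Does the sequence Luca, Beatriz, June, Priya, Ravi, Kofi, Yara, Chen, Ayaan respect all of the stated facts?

The constraints require Ravi before June, but in the proposed sequence June appears ahead of Ravi. That one violation is enough.

no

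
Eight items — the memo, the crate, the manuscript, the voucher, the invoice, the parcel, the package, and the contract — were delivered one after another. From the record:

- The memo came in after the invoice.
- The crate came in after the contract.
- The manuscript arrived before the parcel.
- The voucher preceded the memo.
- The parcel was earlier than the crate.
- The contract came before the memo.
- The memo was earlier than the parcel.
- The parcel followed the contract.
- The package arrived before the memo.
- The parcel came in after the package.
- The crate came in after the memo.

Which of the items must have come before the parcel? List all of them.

Directly stated before the parcel: the contract, the manuscript, the memo, and the package.
The invoice reaches the parcel via the invoice → the memo → the parcel.
The voucher reaches the parcel via the voucher → the memo → the parcel.
No chain forces the crate ahead of the parcel.

the contract, the invoice, the manuscript, the memo, the package, the voucher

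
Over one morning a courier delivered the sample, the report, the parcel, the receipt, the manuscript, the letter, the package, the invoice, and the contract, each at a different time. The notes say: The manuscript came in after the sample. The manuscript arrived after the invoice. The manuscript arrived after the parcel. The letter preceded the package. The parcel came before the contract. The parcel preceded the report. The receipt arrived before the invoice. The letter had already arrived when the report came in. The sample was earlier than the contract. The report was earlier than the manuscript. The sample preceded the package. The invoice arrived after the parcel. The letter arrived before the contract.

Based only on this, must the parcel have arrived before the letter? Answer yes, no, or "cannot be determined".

No chain of stated constraints runs from the parcel to the letter, and none runs from the letter to the parcel either.
So the relative order of the parcel and the letter is not fixed by the given facts.

cannot be determined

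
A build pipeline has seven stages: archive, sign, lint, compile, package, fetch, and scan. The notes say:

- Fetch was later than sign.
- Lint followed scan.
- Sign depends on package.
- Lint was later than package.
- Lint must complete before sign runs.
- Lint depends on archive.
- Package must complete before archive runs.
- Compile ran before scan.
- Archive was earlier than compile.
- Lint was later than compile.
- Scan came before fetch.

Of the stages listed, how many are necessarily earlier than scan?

3

Directly stated before scan: compile.
Archive reaches scan via archive → compile → scan.
Package reaches scan via package → archive → compile → scan.
That's archive, compile, and package — 3 in all.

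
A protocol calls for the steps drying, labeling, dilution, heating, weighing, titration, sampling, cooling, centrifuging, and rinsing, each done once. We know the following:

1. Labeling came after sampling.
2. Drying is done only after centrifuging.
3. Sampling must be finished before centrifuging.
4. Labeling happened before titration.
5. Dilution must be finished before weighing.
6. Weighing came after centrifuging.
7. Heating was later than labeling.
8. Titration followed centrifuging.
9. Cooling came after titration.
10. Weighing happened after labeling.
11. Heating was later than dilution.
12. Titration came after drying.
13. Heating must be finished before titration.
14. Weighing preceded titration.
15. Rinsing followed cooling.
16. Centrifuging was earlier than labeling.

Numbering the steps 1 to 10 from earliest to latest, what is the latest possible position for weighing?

7

Weighing must come before cooling, rinsing, and titration — 3 steps forced after it.
Everything else can be placed before weighing in some valid order, so weighing can sit as late as position 10 − 3 = 7.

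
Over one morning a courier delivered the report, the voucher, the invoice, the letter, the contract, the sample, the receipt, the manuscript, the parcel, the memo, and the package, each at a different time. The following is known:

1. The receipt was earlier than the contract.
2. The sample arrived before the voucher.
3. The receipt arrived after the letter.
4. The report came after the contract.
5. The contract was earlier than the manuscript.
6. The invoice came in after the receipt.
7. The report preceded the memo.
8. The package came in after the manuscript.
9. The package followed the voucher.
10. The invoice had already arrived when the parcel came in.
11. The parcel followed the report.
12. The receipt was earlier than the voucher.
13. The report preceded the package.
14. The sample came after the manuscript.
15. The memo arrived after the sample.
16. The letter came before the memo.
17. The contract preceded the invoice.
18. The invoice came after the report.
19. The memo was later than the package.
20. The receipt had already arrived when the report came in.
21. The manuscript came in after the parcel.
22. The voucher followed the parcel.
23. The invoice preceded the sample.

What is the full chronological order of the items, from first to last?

The constraints fix every adjacent pair, so only one ordering works:
the letter → the receipt → the contract → the report → the invoice → the parcel → the manuscript → the sample → the voucher → the package → the memo.

the letter, the receipt, the contract, the report, the invoice, the parcel, the manuscript, the sample, the voucher, the package, the memo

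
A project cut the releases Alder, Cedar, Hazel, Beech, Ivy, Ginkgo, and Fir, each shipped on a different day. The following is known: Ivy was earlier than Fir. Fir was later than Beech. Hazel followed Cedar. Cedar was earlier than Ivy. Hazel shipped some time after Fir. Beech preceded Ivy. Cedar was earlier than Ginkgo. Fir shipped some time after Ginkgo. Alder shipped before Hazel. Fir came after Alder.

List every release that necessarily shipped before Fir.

Alder, Beech, Cedar, Ginkgo, Ivy

Directly stated before Fir: Alder, Beech, Ginkgo, and Ivy.
Cedar reaches Fir via Cedar → Ginkgo → Fir.
No chain forces Hazel ahead of Fir.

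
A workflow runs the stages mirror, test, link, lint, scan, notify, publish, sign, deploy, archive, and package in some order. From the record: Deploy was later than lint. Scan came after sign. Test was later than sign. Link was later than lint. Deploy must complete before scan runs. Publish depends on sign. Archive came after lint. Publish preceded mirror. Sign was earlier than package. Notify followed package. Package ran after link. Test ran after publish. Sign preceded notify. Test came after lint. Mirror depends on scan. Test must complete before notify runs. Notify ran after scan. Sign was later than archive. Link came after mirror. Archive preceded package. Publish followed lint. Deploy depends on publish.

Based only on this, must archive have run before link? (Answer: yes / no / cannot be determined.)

yes

Chain the constraints: archive → sign → publish → mirror → link. Each link is directly stated, so archive comes before link.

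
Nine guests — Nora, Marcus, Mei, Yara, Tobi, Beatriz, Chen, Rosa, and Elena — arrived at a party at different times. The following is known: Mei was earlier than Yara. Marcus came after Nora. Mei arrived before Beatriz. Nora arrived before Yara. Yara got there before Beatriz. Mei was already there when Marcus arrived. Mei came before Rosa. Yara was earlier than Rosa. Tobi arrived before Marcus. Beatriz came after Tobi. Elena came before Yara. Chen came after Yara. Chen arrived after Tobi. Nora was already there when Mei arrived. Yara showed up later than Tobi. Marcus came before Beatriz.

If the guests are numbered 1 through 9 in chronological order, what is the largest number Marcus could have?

Marcus must come before Beatriz — 1 guest forced after them.
Everything else can be placed before Marcus in some valid order, so Marcus can sit as late as position 9 − 1 = 8.

8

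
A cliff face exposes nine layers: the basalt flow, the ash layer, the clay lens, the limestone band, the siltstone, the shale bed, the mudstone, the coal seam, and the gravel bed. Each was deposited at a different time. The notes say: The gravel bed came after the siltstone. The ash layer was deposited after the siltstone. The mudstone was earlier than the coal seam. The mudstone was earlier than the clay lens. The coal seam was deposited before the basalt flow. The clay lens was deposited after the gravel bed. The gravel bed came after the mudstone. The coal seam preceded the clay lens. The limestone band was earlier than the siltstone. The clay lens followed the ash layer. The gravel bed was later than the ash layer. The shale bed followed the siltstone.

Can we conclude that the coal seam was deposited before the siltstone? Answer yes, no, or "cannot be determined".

No chain of stated constraints runs from the coal seam to the siltstone, and none runs from the siltstone to the coal seam either.
So the relative order of the coal seam and the siltstone is not fixed by the given facts.

cannot be determined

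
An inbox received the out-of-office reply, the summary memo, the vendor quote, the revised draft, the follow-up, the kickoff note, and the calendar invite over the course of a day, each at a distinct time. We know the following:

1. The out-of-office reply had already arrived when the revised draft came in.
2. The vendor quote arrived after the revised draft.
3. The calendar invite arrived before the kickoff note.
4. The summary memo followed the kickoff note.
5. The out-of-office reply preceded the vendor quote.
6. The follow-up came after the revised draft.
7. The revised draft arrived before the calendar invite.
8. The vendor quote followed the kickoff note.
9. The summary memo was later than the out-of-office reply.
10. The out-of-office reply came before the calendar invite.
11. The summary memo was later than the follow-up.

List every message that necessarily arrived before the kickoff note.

the calendar invite, the out-of-office reply, the revised draft

Directly stated before the kickoff note: the calendar invite.
The out-of-office reply reaches the kickoff note via the out-of-office reply → the calendar invite → the kickoff note.
The revised draft reaches the kickoff note via the revised draft → the calendar invite → the kickoff note.
No chain forces the summary memo (or any of the others) ahead of the kickoff note.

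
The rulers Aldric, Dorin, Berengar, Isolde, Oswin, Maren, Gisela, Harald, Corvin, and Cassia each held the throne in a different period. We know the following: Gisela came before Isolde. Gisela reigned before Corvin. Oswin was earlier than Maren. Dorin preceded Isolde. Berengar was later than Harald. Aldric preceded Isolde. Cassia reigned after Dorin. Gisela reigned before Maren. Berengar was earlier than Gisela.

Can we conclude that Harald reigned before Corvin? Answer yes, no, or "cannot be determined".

yes

Chain the constraints: Harald → Berengar → Gisela → Corvin. Each link is directly stated, so Harald comes before Corvin.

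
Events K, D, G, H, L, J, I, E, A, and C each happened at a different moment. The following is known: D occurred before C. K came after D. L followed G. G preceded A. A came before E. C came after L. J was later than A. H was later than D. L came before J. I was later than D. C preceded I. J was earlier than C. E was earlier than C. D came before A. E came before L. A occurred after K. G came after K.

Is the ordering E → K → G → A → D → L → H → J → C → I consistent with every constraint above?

no

The constraints require A before E, but in the proposed sequence E appears ahead of A. That one violation is enough.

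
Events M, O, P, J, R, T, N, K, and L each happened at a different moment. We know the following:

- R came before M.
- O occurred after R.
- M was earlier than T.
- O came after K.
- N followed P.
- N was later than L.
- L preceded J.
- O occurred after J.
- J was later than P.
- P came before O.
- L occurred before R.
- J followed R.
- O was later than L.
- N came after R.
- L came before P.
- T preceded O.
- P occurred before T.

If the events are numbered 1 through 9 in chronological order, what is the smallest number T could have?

5

L, M, P, and R must all come before T — 4 forced predecessors.
Nothing else is forced ahead of T, so its earliest slot is position 4 + 1 = 5.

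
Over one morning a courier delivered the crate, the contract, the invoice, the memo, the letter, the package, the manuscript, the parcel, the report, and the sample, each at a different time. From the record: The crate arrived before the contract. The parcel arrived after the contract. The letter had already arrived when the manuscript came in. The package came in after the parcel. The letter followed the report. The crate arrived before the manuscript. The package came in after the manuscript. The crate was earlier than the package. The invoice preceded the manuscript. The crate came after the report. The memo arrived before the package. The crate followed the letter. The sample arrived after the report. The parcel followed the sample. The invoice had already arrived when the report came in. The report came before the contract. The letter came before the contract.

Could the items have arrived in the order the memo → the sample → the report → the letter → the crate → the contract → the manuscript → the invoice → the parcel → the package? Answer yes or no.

no

The constraints require the report before the sample, but in the proposed sequence the sample appears ahead of the report. That one violation is enough.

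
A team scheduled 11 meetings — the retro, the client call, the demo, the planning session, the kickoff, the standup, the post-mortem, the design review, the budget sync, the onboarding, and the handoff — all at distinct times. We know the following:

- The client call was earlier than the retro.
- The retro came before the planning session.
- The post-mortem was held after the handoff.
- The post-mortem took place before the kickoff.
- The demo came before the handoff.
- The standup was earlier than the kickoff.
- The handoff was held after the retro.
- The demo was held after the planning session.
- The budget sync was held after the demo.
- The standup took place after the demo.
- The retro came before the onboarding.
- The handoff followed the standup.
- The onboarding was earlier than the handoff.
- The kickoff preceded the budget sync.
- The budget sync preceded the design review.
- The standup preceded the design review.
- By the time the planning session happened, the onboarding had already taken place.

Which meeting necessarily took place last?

the design review

Every other meeting has a chain of constraints placing it before the design review, so the design review is last.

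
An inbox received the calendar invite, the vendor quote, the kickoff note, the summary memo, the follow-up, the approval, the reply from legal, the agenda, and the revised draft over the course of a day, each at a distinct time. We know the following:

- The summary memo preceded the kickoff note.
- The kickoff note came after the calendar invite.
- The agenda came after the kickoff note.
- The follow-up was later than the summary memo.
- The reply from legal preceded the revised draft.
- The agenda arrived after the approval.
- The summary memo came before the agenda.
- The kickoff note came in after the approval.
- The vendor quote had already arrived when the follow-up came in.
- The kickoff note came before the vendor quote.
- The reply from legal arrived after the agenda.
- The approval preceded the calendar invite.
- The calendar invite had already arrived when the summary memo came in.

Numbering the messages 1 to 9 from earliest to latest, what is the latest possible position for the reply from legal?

The reply from legal must come before the revised draft — 1 message forced after it.
Everything else can be placed before the reply from legal in some valid order, so the reply from legal can sit as late as position 9 − 1 = 8.

8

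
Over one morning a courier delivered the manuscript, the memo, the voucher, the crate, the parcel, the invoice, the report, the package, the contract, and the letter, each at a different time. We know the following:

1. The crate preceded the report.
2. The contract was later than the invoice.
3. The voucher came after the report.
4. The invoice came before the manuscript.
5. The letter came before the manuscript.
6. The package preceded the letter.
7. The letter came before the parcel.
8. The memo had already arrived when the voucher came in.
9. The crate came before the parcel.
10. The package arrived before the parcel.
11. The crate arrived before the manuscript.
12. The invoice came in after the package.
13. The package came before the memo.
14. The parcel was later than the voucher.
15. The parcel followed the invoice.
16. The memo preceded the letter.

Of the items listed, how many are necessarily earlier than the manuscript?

5

Directly stated before the manuscript: the crate, the invoice, and the letter.
The memo reaches the manuscript via the memo → the letter → the manuscript.
The package reaches the manuscript via the package → the letter → the manuscript.
That's the crate, the invoice, the letter, the memo, and the package — 5 in all.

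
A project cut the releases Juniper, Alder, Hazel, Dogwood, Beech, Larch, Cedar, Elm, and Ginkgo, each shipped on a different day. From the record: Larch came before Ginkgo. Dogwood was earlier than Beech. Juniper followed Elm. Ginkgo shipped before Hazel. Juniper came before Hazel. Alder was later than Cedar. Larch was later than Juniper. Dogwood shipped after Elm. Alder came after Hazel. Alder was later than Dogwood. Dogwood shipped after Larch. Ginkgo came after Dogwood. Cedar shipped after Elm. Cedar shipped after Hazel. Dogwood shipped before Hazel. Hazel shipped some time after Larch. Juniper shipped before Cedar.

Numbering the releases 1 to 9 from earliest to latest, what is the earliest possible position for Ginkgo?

Dogwood, Elm, Juniper, and Larch must all come before Ginkgo — 4 forced predecessors.
Nothing else is forced ahead of Ginkgo, so its earliest slot is position 4 + 1 = 5.

5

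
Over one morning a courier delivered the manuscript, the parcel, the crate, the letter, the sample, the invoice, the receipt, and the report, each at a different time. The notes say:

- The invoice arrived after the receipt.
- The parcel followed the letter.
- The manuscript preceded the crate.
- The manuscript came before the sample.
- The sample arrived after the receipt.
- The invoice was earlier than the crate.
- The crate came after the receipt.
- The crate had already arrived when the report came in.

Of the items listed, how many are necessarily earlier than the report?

4

Directly stated before the report: the crate.
The invoice reaches the report via the invoice → the crate → the report.
The manuscript reaches the report via the manuscript → the crate → the report.
The receipt reaches the report via the receipt → the crate → the report.
That's the crate, the invoice, the manuscript, and the receipt — 4 in all.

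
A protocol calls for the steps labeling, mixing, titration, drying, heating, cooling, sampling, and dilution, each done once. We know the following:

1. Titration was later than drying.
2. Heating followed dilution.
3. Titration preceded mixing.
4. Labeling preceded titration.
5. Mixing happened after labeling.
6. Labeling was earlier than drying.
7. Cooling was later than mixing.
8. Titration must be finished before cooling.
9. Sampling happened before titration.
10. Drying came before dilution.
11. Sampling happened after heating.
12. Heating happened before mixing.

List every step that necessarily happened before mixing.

Directly stated before mixing: heating, labeling, and titration.
Dilution reaches mixing via dilution → heating → mixing.
Drying reaches mixing via drying → titration → mixing.
Sampling reaches mixing via sampling → titration → mixing.
No chain forces cooling ahead of mixing.

dilution, drying, heating, labeling, sampling, titration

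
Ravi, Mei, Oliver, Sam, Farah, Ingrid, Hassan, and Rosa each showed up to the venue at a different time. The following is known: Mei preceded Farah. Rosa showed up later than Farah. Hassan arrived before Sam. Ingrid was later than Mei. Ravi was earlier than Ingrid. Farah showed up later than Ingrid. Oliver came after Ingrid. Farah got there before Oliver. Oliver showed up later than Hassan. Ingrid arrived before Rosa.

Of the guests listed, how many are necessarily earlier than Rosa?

Directly stated before Rosa: Farah and Ingrid.
Mei reaches Rosa via Mei → Farah → Rosa.
Ravi reaches Rosa via Ravi → Ingrid → Rosa.
That's Farah, Ingrid, Mei, and Ravi — 4 in all.

4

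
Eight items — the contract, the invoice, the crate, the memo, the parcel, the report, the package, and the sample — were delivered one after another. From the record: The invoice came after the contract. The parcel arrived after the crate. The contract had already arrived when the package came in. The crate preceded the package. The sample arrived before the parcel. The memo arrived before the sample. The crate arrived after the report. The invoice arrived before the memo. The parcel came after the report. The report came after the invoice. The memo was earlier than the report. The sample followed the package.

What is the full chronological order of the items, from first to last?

The constraints fix every adjacent pair, so only one ordering works:
the contract → the invoice → the memo → the report → the crate → the package → the sample → the parcel.

the contract, the invoice, the memo, the report, the crate, the package, the sample, the parcel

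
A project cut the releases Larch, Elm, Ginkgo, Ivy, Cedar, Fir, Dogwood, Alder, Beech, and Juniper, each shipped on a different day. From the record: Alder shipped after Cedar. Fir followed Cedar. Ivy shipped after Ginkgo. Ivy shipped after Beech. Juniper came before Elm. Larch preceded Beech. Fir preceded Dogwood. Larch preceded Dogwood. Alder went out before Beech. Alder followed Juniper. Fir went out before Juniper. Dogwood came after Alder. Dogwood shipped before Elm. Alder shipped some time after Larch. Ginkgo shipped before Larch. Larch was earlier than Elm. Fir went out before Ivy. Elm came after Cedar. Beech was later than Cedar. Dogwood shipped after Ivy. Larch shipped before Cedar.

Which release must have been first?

Ginkgo

Ginkgo has a chain of constraints placing it before every other release, so Ginkgo must be first.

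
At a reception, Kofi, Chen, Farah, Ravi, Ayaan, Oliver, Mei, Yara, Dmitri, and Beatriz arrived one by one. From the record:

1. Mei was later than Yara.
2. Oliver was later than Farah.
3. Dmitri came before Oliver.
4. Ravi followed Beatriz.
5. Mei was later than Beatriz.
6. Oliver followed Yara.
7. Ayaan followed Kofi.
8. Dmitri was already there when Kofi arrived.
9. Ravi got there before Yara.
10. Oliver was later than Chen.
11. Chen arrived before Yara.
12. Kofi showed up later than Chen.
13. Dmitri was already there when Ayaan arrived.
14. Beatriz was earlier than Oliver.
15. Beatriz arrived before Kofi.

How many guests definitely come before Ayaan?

Directly stated before Ayaan: Dmitri and Kofi.
Beatriz reaches Ayaan via Beatriz → Kofi → Ayaan.
Chen reaches Ayaan via Chen → Kofi → Ayaan.
No chain forces Oliver (or any of the others) ahead of Ayaan.
That's Beatriz, Chen, Dmitri, and Kofi — 4 in all.

4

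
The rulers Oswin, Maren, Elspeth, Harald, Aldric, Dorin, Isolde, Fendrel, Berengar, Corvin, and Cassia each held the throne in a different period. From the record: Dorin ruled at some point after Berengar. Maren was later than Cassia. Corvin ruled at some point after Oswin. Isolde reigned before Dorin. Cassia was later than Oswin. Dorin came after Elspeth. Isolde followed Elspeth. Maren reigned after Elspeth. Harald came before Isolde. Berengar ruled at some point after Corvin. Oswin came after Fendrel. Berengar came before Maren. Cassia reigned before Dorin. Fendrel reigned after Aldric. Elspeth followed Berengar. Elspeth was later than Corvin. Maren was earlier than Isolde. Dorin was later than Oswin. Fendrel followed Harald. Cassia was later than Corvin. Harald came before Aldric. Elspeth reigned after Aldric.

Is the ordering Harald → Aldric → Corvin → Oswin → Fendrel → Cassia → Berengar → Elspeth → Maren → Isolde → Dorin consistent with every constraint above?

The constraints require Fendrel before Oswin, but in the proposed sequence Oswin appears ahead of Fendrel. That one violation is enough.

no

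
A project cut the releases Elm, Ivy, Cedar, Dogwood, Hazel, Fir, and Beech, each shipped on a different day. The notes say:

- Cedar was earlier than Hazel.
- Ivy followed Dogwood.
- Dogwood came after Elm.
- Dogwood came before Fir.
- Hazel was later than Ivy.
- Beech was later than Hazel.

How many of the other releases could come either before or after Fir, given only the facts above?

Forced before Fir: Dogwood and Elm.
That leaves Beech, Cedar, Hazel, and Ivy with no forced order relative to Fir — 4.

4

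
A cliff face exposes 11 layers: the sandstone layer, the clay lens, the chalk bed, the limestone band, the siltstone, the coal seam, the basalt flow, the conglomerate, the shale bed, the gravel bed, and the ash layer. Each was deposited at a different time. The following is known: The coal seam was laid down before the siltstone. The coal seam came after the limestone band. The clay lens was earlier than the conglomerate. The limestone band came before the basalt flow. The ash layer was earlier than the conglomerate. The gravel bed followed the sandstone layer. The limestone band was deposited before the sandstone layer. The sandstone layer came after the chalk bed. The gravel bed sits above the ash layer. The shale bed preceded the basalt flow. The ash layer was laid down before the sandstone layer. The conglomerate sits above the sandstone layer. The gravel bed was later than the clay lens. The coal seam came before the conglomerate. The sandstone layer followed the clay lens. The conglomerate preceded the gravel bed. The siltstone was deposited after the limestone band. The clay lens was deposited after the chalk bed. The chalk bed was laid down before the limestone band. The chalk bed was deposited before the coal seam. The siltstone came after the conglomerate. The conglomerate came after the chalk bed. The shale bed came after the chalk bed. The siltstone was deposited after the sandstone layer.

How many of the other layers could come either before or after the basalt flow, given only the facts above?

7

Forced before the basalt flow: the chalk bed, the limestone band, and the shale bed.
That leaves the ash layer, the clay lens, the coal seam, the conglomerate, the gravel bed, the sandstone layer, and the siltstone with no forced order relative to the basalt flow — 7.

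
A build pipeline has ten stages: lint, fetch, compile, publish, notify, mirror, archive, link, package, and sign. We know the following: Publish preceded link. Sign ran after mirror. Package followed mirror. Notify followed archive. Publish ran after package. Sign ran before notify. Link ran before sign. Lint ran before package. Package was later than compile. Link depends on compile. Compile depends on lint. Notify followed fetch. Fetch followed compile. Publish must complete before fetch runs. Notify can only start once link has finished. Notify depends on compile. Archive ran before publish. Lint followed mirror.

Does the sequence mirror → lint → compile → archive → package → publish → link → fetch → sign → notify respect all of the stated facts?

Check each stated constraint against the proposed order — e.g. compile is ahead of notify; mirror is ahead of sign. Every pair is in the required order; nothing is violated.

yes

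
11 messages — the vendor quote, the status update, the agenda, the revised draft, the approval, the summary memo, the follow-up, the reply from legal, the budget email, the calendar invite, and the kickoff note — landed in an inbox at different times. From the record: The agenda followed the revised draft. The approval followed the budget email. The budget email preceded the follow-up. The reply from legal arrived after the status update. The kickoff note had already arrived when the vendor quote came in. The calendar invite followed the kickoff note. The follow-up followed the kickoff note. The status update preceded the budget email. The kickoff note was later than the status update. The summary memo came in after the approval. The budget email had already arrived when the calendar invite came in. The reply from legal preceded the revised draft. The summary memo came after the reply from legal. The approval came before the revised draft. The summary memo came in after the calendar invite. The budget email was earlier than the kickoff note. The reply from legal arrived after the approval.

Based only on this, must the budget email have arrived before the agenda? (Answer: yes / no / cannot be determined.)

Chain the constraints: the budget email → the approval → the revised draft → the agenda. Each link is directly stated, so the budget email comes before the agenda.

yes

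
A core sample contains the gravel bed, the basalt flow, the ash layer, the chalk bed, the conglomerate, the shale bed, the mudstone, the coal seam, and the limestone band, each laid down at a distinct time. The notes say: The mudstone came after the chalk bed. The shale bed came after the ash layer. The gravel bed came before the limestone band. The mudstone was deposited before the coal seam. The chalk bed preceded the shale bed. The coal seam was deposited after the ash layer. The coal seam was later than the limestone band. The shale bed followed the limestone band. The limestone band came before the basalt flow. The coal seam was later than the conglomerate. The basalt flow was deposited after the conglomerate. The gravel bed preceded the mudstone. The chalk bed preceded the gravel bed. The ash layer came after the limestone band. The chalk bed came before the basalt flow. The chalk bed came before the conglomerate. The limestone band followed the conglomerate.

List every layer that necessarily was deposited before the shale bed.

the ash layer, the chalk bed, the conglomerate, the gravel bed, the limestone band

Directly stated before the shale bed: the ash layer, the chalk bed, and the limestone band.
The conglomerate reaches the shale bed via the conglomerate → the limestone band → the shale bed.
The gravel bed reaches the shale bed via the gravel bed → the limestone band → the shale bed.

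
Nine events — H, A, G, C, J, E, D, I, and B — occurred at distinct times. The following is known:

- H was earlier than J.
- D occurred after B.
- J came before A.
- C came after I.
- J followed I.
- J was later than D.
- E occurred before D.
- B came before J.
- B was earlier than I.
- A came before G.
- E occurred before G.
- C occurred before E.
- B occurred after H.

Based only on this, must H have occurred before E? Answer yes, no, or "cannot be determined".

yes

Chain the constraints: H → B → I → C → E. Each link is directly stated, so H comes before E.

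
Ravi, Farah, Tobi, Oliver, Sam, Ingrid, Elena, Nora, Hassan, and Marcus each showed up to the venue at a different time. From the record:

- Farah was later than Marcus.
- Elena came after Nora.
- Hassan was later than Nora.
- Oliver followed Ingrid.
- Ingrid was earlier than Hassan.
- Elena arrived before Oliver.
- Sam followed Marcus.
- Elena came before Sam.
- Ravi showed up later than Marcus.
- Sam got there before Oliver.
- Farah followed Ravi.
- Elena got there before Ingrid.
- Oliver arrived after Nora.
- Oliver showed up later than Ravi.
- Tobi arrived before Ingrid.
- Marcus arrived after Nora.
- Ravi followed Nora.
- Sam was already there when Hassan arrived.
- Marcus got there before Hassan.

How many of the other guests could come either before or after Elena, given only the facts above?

Forced before Elena: Nora; forced after Elena: Hassan, Ingrid, Oliver, and Sam.
That leaves Farah, Marcus, Ravi, and Tobi with no forced order relative to Elena — 4.

4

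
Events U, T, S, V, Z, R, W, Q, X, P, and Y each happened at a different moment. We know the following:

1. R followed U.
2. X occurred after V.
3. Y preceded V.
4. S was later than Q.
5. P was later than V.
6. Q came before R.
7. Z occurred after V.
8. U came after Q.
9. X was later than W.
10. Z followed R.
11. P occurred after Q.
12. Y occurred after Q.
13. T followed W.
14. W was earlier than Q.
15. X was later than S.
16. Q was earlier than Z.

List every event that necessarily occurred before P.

Q, V, W, Y

Directly stated before P: Q and V.
W reaches P via W → Q → P.
Y reaches P via Y → V → P.
No chain forces R (or any of the others) ahead of P.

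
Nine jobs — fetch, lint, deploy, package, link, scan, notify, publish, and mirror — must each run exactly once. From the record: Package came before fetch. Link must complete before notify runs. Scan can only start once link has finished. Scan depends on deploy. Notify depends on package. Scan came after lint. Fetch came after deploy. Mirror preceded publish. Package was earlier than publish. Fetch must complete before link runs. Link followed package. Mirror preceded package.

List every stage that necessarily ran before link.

Directly stated before link: fetch and package.
Deploy reaches link via deploy → fetch → link.
Mirror reaches link via mirror → package → link.

deploy, fetch, mirror, package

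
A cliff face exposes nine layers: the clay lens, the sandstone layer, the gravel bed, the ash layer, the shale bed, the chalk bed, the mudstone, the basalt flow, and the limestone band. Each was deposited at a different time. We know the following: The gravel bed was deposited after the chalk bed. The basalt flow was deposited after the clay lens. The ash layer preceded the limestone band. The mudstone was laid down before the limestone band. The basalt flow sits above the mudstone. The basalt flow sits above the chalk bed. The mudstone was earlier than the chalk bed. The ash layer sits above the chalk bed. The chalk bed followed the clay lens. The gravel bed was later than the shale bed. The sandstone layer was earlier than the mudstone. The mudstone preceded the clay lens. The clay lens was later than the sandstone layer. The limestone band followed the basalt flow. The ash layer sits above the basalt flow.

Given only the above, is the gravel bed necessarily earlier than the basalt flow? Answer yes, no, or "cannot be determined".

No chain of stated constraints runs from the gravel bed to the basalt flow, and none runs from the basalt flow to the gravel bed either.
So the relative order of the gravel bed and the basalt flow is not fixed by the given facts.

cannot be determined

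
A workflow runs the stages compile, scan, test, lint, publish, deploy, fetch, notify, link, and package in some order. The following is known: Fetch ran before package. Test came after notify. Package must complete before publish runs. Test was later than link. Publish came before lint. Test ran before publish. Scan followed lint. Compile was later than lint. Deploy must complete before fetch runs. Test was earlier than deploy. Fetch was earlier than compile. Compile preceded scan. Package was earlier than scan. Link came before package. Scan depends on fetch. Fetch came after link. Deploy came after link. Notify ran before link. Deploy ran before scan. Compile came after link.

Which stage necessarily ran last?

Every other stage has a chain of constraints placing it before scan, so scan is last.

scan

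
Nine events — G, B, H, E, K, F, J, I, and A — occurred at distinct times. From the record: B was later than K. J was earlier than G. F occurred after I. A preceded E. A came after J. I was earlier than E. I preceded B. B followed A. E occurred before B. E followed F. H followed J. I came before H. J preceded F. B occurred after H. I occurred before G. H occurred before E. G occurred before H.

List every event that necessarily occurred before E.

A, F, G, H, I, J

Directly stated before E: A, F, H, and I.
G reaches E via G → H → E.
J reaches E via J → F → E.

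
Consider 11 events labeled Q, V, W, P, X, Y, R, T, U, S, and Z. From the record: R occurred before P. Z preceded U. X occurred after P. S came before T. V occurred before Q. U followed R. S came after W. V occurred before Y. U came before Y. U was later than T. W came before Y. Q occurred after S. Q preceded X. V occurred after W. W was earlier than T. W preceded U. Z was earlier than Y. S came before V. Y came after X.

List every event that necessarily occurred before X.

Directly stated before X: P and Q.
R reaches X via R → P → X.
S reaches X via S → Q → X.
V reaches X via V → Q → X.
Likewise W reaches X by chaining the stated constraints.
No chain forces U (or any of the others) ahead of X.

P, Q, R, S, V, W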